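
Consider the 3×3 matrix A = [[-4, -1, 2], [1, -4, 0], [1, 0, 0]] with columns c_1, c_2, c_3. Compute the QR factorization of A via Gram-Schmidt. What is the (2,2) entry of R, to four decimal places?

r_{22} = 4.1231

e_1 = c_1/‖c_1‖ = (-4, 1, 1)/4.2426 = (-0.9428, 0.2357, 0.2357).
r_{12} = e_1·c_2 = 0.0000.
u_2 = c_2 + 0.0000·e_1 = (-1.0000, -4.0000, 0.0000).
r_{22} = ‖u_2‖ = 4.1231.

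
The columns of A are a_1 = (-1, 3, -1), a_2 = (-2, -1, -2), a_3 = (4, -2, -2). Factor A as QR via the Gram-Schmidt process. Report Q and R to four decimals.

a_1 = (-1, 3, -1); ‖a_1‖ = 3.3166, so q_1 = (-0.3015, 0.9045, -0.3015).
q_1·a_2 = (-0.3015)·(-2) + 0.9045·(-1) + (-0.3015)·(-2) = 0.3015.
u_2 = a_2 − 0.3015·q_1 = (-1.9091, -1.2727, -1.9091).
‖u_2‖ = 2.9848, so q_2 = (-0.6396, -0.4264, -0.6396).
q_1·a_3 = (-0.3015)·4 + 0.9045·(-2) + (-0.3015)·(-2) = -2.4121; q_2·a_3 = (-0.6396)·4 + (-0.4264)·(-2) + (-0.6396)·(-2) = -0.4264.
u_3 = a_3 + 2.4121·q_1 + 0.4264·q_2 = (3.0000, 0.0000, -3.0000).
‖u_3‖ = 4.2426, so q_3 = (0.7071, 0.0000, -0.7071).

Q = [[-0.3015, -0.6396, 0.7071], [0.9045, -0.4264, 0.0000], [-0.3015, -0.6396, -0.7071]], R = [[3.3166, 0.3015, -2.4121], [0.0000, 2.9848, -0.4264], [0.0000, 0.0000, 4.2426]]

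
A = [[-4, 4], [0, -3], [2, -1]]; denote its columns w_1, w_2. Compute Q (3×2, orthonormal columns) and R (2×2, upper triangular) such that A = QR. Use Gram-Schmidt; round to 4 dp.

Q = [[-0.8944, 0.1278], [0.0000, -0.9583], [0.4472, 0.2556]], R = [[4.4721, -4.0249], [0.0000, 3.1305]]

w_1 = (-4, 0, 2); ‖w_1‖ = 4.4721, so q_1 = (-0.8944, 0.0000, 0.4472).
q_1·w_2 = (-0.8944)·4 + 0.0000·(-3) + 0.4472·(-1) = -4.0249.
u_2 = w_2 + 4.0249·q_1 = (0.4000, -3.0000, 0.8000).
‖u_2‖ = 3.1305, so q_2 = (0.1278, -0.9583, 0.2556).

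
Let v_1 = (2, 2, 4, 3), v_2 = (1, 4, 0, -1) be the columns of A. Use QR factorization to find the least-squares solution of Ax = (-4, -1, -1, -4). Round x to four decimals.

x = (-0.8073, 0.0917)

v_1 = (2, 2, 4, 3); ‖v_1‖ = 5.7446, so e_1 = (0.3482, 0.3482, 0.6963, 0.5222).
e_1·v_2 = 0.3482·1 + 0.3482·4 + 0.6963·0 + 0.5222·(-1) = 1.2185.
u_2 = v_2 − 1.2185·e_1 = (0.5758, 3.5758, -0.8485, -1.6364).
‖u_2‖ = 4.0639, so e_2 = (0.1417, 0.8799, -0.2088, -0.4027).
Qᵀb = (-4.5260, 0.3728).
Back-substitute: x_2 = 0.3728/4.0639 = 0.0917.
x_1 = (-4.5260 − 1.2185·0.0917)/5.7446 = -0.8073.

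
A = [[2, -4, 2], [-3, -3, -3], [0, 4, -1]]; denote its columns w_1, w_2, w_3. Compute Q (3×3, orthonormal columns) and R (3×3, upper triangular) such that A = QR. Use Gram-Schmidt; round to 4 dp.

w_1 = (2, -3, 0); ‖w_1‖ = 3.6056, so e_1 = (0.5547, -0.8321, 0.0000).
e_1·w_2 = 0.5547·(-4) + (-0.8321)·(-3) + 0.0000·4 = 0.2774.
u_2 = w_2 − 0.2774·e_1 = (-4.1538, -2.7692, 4.0000).
‖u_2‖ = 6.3971, so e_2 = (-0.6493, -0.4329, 0.6253).
e_1·w_3 = 0.5547·2 + (-0.8321)·(-3) + 0.0000·(-1) = 3.6056; e_2·w_3 = (-0.6493)·2 + (-0.4329)·(-3) + 0.6253·(-1) = -0.6253.
u_3 = w_3 − 3.6056·e_1 + 0.6253·e_2 = (-0.4060, -0.2707, -0.6090).
‖u_3‖ = 0.7804, so e_3 = (-0.5203, -0.3468, -0.7804).

Q = [[0.5547, -0.6493, -0.5203], [-0.8321, -0.4329, -0.3468], [0.0000, 0.6253, -0.7804]], R = [[3.6056, 0.2774, 3.6056], [0.0000, 6.3971, -0.6253], [0.0000, 0.0000, 0.7804]]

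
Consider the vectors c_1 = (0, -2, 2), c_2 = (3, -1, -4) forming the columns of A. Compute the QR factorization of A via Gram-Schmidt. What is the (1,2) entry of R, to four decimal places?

r_{12} = -2.1213

c_1 = (0, -2, 2); ‖c_1‖ = 2.8284, so e_1 = (0.0000, -0.7071, 0.7071).
r_{12} = e_1·c_2 = -2.1213.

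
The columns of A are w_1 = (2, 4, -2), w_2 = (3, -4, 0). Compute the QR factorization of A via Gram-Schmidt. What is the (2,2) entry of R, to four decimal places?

e_1 = w_1/‖w_1‖ = (2, 4, -2)/4.8990 = (0.4082, 0.8165, -0.4082).
r_{12} = e_1·w_2 = -2.0412.
u_2 = w_2 + 2.0412·e_1 = (3.8333, -2.3333, -0.8333).
r_{22} = ‖u_2‖ = 4.5644.

r_{22} = 4.5644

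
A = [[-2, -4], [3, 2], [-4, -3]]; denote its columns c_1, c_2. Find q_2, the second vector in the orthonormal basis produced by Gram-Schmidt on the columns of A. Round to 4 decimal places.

c_1 = (-2, 3, -4); ‖c_1‖ = 5.3852, so q_1 = (-0.3714, 0.5571, -0.7428).
q_1·c_2 = (-0.3714)·(-4) + 0.5571·2 + (-0.7428)·(-3) = 4.8281.
u_2 = c_2 − 4.8281·q_1 = (-2.2069, -0.6897, 0.5862).
‖u_2‖ = 2.3853, so q_2 = (-0.9252, -0.2891, 0.2458).

q_2 = (-0.9252, -0.2891, 0.2458)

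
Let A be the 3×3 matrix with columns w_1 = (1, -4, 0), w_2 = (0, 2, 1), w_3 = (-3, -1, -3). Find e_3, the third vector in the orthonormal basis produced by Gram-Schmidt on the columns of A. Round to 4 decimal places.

e_3 = (-0.8729, -0.2182, 0.4364)

w_1 = (1, -4, 0); ‖w_1‖ = 4.1231, so e_1 = (0.2425, -0.9701, 0.0000).
e_1·w_2 = 0.2425·0 + (-0.9701)·2 + 0.0000·1 = -1.9403.
u_2 = w_2 + 1.9403·e_1 = (0.4706, 0.1176, 1.0000).
‖u_2‖ = 1.1114, so e_2 = (0.4234, 0.1059, 0.8997).
e_1·w_3 = 0.2425·(-3) + (-0.9701)·(-1) + 0.0000·(-3) = 0.2425; e_2·w_3 = 0.4234·(-3) + 0.1059·(-1) + 0.8997·(-3) = -4.0753.
u_3 = w_3 − 0.2425·e_1 + 4.0753·e_2 = (-1.3333, -0.3333, 0.6667).
‖u_3‖ = 1.5275, so e_3 = (-0.8729, -0.2182, 0.4364).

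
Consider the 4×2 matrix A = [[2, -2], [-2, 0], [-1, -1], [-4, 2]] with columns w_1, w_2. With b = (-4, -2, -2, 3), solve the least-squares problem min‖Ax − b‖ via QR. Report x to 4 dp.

x = (0.4808, 2.3654)

w_1 = (2, -2, -1, -4); ‖w_1‖ = 5.0000, so e_1 = (0.4000, -0.4000, -0.2000, -0.8000).
e_1·w_2 = 0.4000·(-2) + (-0.4000)·0 + (-0.2000)·(-1) + (-0.8000)·2 = -2.2000.
u_2 = w_2 + 2.2000·e_1 = (-1.1200, -0.8800, -1.4400, 0.2400).
‖u_2‖ = 2.0396, so e_2 = (-0.5491, -0.4315, -0.7060, 0.1177).
Qᵀb = (-2.8000, 4.8245).
Back-substitute: x_2 = 4.8245/2.0396 = 2.3654.
x_1 = (-2.8000 + 2.2000·2.3654)/5.0000 = 0.4808.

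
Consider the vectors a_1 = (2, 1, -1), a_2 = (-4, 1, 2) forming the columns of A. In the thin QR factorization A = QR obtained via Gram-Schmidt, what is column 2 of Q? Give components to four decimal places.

a_1 = (2, 1, -1); ‖a_1‖ = 2.4495, so q_1 = (0.8165, 0.4082, -0.4082).
q_1·a_2 = 0.8165·(-4) + 0.4082·1 + (-0.4082)·2 = -3.6742.
u_2 = a_2 + 3.6742·q_1 = (-1.0000, 2.5000, 0.5000).
‖u_2‖ = 2.7386, so q_2 = (-0.3651, 0.9129, 0.1826).

q_2 = (-0.3651, 0.9129, 0.1826)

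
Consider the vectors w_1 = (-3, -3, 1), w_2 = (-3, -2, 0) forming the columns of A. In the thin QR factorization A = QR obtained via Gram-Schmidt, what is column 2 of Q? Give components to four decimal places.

e_2 = (-0.5869, 0.3424, -0.7337)

w_1 = (-3, -3, 1); ‖w_1‖ = 4.3589, so e_1 = (-0.6882, -0.6882, 0.2294).
e_1·w_2 = (-0.6882)·(-3) + (-0.6882)·(-2) + 0.2294·0 = 3.4412.
u_2 = w_2 − 3.4412·e_1 = (-0.6316, 0.3684, -0.7895).
‖u_2‖ = 1.0761, so e_2 = (-0.5869, 0.3424, -0.7337).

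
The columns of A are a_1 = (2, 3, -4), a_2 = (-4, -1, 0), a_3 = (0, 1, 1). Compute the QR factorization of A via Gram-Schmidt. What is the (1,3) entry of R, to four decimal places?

a_1 = (2, 3, -4); ‖a_1‖ = 5.3852, so e_1 = (0.3714, 0.5571, -0.7428).
r_{13} = e_1·a_3 = -0.1857.

r_{13} = -0.1857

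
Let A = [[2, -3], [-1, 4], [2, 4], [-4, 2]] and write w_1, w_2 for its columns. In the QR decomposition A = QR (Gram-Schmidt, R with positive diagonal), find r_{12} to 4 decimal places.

q_1 = w_1/‖w_1‖ = (2, -1, 2, -4)/5.0000 = (0.4000, -0.2000, 0.4000, -0.8000).
r_{12} = q_1·w_2 = -2.0000.

r_{12} = -2.0000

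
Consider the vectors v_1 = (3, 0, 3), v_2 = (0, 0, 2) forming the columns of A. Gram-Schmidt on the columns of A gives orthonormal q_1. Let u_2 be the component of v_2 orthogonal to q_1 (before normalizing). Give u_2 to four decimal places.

v_1 = (3, 0, 3); ‖v_1‖ = 4.2426, so q_1 = (0.7071, 0.0000, 0.7071).
q_1·v_2 = 0.7071·0 + 0.0000·0 + 0.7071·2 = 1.4142.
u_2 = v_2 − 1.4142·q_1 = (-1.0000, 0.0000, 1.0000).

u_2 = (-1.0000, 0.0000, 1.0000)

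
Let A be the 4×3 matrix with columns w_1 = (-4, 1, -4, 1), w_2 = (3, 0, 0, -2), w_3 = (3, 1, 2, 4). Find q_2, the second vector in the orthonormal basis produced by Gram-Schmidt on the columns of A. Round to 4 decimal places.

q_2 = (0.5030, 0.1531, -0.6123, -0.5905)

w_1 = (-4, 1, -4, 1); ‖w_1‖ = 5.8310, so q_1 = (-0.6860, 0.1715, -0.6860, 0.1715).
q_1·w_2 = (-0.6860)·3 + 0.1715·0 + (-0.6860)·0 + 0.1715·(-2) = -2.4010.
u_2 = w_2 + 2.4010·q_1 = (1.3529, 0.4118, -1.6471, -1.5882).
‖u_2‖ = 2.6899, so q_2 = (0.5030, 0.1531, -0.6123, -0.5905).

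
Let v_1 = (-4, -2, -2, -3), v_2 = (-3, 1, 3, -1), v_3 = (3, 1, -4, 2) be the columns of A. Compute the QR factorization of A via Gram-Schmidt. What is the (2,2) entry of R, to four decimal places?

r_{22} = 4.3029

v_1 = (-4, -2, -2, -3); ‖v_1‖ = 5.7446, so q_1 = (-0.6963, -0.3482, -0.3482, -0.5222).
q_1·v_2 = (-0.6963)·(-3) + (-0.3482)·1 + (-0.3482)·3 + (-0.5222)·(-1) = 1.2185.
u_2 = v_2 − 1.2185·q_1 = (-2.1515, 1.4242, 3.4242, -0.3636).
r_{22} = ‖u_2‖ = 4.3029.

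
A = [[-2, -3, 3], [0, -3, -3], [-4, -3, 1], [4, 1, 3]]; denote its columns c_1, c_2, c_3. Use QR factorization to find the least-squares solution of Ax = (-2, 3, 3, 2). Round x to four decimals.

c_1 = (-2, 0, -4, 4); ‖c_1‖ = 6.0000, so q_1 = (-0.3333, 0.0000, -0.6667, 0.6667).
q_1·c_2 = (-0.3333)·(-3) + 0.0000·(-3) + (-0.6667)·(-3) + 0.6667·1 = 3.6667.
u_2 = c_2 − 3.6667·q_1 = (-1.7778, -3.0000, -0.5556, -1.4444).
‖u_2‖ = 3.8152, so q_2 = (-0.4660, -0.7863, -0.1456, -0.3786).
q_1·c_3 = (-0.3333)·3 + 0.0000·(-3) + (-0.6667)·1 + 0.6667·3 = 0.3333; q_2·c_3 = (-0.4660)·3 + (-0.7863)·(-3) + (-0.1456)·1 + (-0.3786)·3 = -0.3204.
u_3 = c_3 − 0.3333·q_1 + 0.3204·q_2 = (2.9618, -3.2519, 1.1756, 2.6565).
‖u_3‖ = 5.2713, so q_3 = (0.5619, -0.6169, 0.2230, 0.5040).
Qᵀb = (0.0000, -2.6211, -1.2975).
Back-substitute: x_3 = -1.2975/5.2713 = -0.2462.
x_2 = (-2.6211 + 0.3204·(-0.2462))/3.8152 = -0.7077.
x_1 = (0.0000 − 3.6667·(-0.7077) − 0.3333·(-0.2462))/6.0000 = 0.4462.

x = (0.4462, -0.7077, -0.2462)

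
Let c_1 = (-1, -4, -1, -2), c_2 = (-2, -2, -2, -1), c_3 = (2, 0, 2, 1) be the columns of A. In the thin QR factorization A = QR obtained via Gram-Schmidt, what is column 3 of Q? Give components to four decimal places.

e_3 = (0.0000, -0.4472, 0.0000, 0.8944)

c_1 = (-1, -4, -1, -2); ‖c_1‖ = 4.6904, so e_1 = (-0.2132, -0.8528, -0.2132, -0.4264).
e_1·c_2 = (-0.2132)·(-2) + (-0.8528)·(-2) + (-0.2132)·(-2) + (-0.4264)·(-1) = 2.9848.
u_2 = c_2 − 2.9848·e_1 = (-1.3636, 0.5455, -1.3636, 0.2727).
‖u_2‖ = 2.0226, so e_2 = (-0.6742, 0.2697, -0.6742, 0.1348).
e_1·c_3 = (-0.2132)·2 + (-0.8528)·0 + (-0.2132)·2 + (-0.4264)·1 = -1.2792; e_2·c_3 = (-0.6742)·2 + 0.2697·0 + (-0.6742)·2 + 0.1348·1 = -2.5620.
u_3 = c_3 + 1.2792·e_1 + 2.5620·e_2 = (0.0000, -0.4000, 0.0000, 0.8000).
‖u_3‖ = 0.8944, so e_3 = (0.0000, -0.4472, 0.0000, 0.8944).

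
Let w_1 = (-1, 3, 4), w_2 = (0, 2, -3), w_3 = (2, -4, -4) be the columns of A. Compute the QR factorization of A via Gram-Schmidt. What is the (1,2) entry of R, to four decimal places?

r_{12} = -1.1767

w_1 = (-1, 3, 4); ‖w_1‖ = 5.0990, so q_1 = (-0.1961, 0.5883, 0.7845).
r_{12} = q_1·w_2 = -1.1767.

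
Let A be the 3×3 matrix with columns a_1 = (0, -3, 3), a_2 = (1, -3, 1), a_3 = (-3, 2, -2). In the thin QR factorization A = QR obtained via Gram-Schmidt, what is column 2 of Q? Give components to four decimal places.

a_1 = (0, -3, 3); ‖a_1‖ = 4.2426, so q_1 = (0.0000, -0.7071, 0.7071).
q_1·a_2 = 0.0000·1 + (-0.7071)·(-3) + 0.7071·1 = 2.8284.
u_2 = a_2 − 2.8284·q_1 = (1.0000, -1.0000, -1.0000).
‖u_2‖ = 1.7321, so q_2 = (0.5774, -0.5774, -0.5774).

q_2 = (0.5774, -0.5774, -0.5774)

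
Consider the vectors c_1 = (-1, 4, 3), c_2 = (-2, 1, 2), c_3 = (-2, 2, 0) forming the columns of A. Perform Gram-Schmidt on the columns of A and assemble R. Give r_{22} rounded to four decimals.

e_1 = c_1/‖c_1‖ = (-1, 4, 3)/5.0990 = (-0.1961, 0.7845, 0.5883).
r_{12} = e_1·c_2 = 2.3534.
u_2 = c_2 − 2.3534·e_1 = (-1.5385, -0.8462, 0.6154).
r_{22} = ‖u_2‖ = 1.8605.

r_{22} = 1.8605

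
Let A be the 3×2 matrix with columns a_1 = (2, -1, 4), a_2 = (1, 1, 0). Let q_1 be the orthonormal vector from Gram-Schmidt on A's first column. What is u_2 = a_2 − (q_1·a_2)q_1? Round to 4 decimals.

u_2 = (0.9048, 1.0476, -0.1905)

a_1 = (2, -1, 4); ‖a_1‖ = 4.5826, so q_1 = (0.4364, -0.2182, 0.8729).
q_1·a_2 = 0.4364·1 + (-0.2182)·1 + 0.8729·0 = 0.2182.
u_2 = a_2 − 0.2182·q_1 = (0.9048, 1.0476, -0.1905).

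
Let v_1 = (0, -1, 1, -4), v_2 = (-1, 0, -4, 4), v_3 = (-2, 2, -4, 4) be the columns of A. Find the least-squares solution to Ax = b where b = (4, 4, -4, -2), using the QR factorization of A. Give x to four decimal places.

x = (0.6400, -0.4800, 0.9600)

e_1 = v_1/‖v_1‖ = (0, -1, 1, -4)/4.2426 = (0.0000, -0.2357, 0.2357, -0.9428).
r_{12} = e_1·v_2 = -4.7140.
u_2 = v_2 + 4.7140·e_1 = (-1.0000, -1.1111, -2.8889, -0.4444).
‖u_2‖ = 3.2830, so e_2 = (-0.3046, -0.3384, -0.8800, -0.1354).
r_{13} = e_1·v_3 = -5.1854; r_{23} = e_2·v_3 = 2.9107.
u_3 = v_3 + 5.1854·e_1 − 2.9107·e_2 = (-1.1134, 1.7629, -0.2165, -0.4948).
‖u_3‖ = 2.1539, so e_3 = (-0.5169, 0.8185, -0.1005, -0.2297).
Qᵀb = (0.0000, 1.2184, 2.0677).
Back-substitute: x_3 = 2.0677/2.1539 = 0.9600.
x_2 = (1.2184 − 2.9107·0.9600)/3.2830 = -0.4800.
x_1 = (0.0000 + 4.7140·(-0.4800) + 5.1854·0.9600)/4.2426 = 0.6400.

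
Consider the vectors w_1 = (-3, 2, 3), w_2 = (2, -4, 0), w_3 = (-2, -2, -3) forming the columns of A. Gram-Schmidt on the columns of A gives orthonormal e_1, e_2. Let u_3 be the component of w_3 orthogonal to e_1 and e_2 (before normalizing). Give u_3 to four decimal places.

w_1 = (-3, 2, 3); ‖w_1‖ = 4.6904, so e_1 = (-0.6396, 0.4264, 0.6396).
e_1·w_2 = (-0.6396)·2 + 0.4264·(-4) + 0.6396·0 = -2.9848.
u_2 = w_2 + 2.9848·e_1 = (0.0909, -2.7273, 1.9091).
‖u_2‖ = 3.3303, so e_2 = (0.0273, -0.8189, 0.5732).
e_1·w_3 = (-0.6396)·(-2) + 0.4264·(-2) + 0.6396·(-3) = -1.4924; e_2·w_3 = 0.0273·(-2) + (-0.8189)·(-2) + 0.5732·(-3) = -0.1365.
u_3 = w_3 + 1.4924·e_1 + 0.1365·e_2 = (-2.9508, -1.4754, -1.9672).

u_3 = (-2.9508, -1.4754, -1.9672)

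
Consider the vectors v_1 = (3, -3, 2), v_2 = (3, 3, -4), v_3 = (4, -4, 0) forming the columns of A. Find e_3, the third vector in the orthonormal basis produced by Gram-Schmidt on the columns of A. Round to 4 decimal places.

e_3 = (-0.2294, -0.6882, -0.6882)

v_1 = (3, -3, 2); ‖v_1‖ = 4.6904, so e_1 = (0.6396, -0.6396, 0.4264).
e_1·v_2 = 0.6396·3 + (-0.6396)·3 + 0.4264·(-4) = -1.7056.
u_2 = v_2 + 1.7056·e_1 = (4.0909, 1.9091, -3.2727).
‖u_2‖ = 5.5759, so e_2 = (0.7337, 0.3424, -0.5869).
e_1·v_3 = 0.6396·4 + (-0.6396)·(-4) + 0.4264·0 = 5.1168; e_2·v_3 = 0.7337·4 + 0.3424·(-4) + (-0.5869)·0 = 1.5652.
u_3 = v_3 − 5.1168·e_1 − 1.5652·e_2 = (-0.4211, -1.2632, -1.2632).
‖u_3‖ = 1.8353, so e_3 = (-0.2294, -0.6882, -0.6882).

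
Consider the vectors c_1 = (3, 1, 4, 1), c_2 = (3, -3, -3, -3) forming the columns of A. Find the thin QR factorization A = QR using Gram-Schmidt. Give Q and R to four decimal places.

e_1 = c_1/‖c_1‖ = (3, 1, 4, 1)/5.1962 = (0.5774, 0.1925, 0.7698, 0.1925).
r_{12} = e_1·c_2 = -1.7321.
u_2 = c_2 + 1.7321·e_1 = (4.0000, -2.6667, -1.6667, -2.6667).
‖u_2‖ = 5.7446, so e_2 = (0.6963, -0.4642, -0.2901, -0.4642).

Q = [[0.5774, 0.6963], [0.1925, -0.4642], [0.7698, -0.2901], [0.1925, -0.4642]], R = [[5.1962, -1.7321], [0.0000, 5.7446]]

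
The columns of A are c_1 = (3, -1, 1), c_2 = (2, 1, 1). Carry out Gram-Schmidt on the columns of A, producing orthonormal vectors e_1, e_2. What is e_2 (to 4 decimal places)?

e_2 = (0.2202, 0.9358, 0.2752)

c_1 = (3, -1, 1); ‖c_1‖ = 3.3166, so e_1 = (0.9045, -0.3015, 0.3015).
e_1·c_2 = 0.9045·2 + (-0.3015)·1 + 0.3015·1 = 1.8091.
u_2 = c_2 − 1.8091·e_1 = (0.3636, 1.5455, 0.4545).
‖u_2‖ = 1.6514, so e_2 = (0.2202, 0.9358, 0.2752).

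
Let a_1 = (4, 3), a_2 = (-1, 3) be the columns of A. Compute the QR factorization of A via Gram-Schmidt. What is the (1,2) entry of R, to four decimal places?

a_1 = (4, 3); ‖a_1‖ = 5.0000, so e_1 = (0.8000, 0.6000).
r_{12} = e_1·a_2 = 1.0000.

r_{12} = 1.0000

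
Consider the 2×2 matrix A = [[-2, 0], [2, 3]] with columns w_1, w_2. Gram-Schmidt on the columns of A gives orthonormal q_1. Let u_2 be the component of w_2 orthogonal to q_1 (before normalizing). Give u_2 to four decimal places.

w_1 = (-2, 2); ‖w_1‖ = 2.8284, so q_1 = (-0.7071, 0.7071).
q_1·w_2 = (-0.7071)·0 + 0.7071·3 = 2.1213.
u_2 = w_2 − 2.1213·q_1 = (1.5000, 1.5000).

u_2 = (1.5000, 1.5000)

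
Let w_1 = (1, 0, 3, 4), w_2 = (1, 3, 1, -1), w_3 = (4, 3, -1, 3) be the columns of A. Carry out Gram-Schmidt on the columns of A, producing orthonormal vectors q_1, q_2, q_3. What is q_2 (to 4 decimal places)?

w_1 = (1, 0, 3, 4); ‖w_1‖ = 5.0990, so q_1 = (0.1961, 0.0000, 0.5883, 0.7845).
q_1·w_2 = 0.1961·1 + 0.0000·3 + 0.5883·1 + 0.7845·(-1) = 0.0000.
u_2 = w_2 + 0.0000·q_1 = (1.0000, 3.0000, 1.0000, -1.0000).
‖u_2‖ = 3.4641, so q_2 = (0.2887, 0.8660, 0.2887, -0.2887).

q_2 = (0.2887, 0.8660, 0.2887, -0.2887)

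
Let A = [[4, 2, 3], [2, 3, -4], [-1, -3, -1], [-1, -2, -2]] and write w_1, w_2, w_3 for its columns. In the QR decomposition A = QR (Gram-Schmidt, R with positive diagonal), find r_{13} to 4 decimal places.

e_1 = w_1/‖w_1‖ = (4, 2, -1, -1)/4.6904 = (0.8528, 0.4264, -0.2132, -0.2132).
r_{13} = e_1·w_3 = 1.4924.

r_{13} = 1.4924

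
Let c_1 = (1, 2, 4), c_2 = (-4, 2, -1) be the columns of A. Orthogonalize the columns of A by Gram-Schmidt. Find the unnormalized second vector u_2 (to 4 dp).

c_1 = (1, 2, 4); ‖c_1‖ = 4.5826, so e_1 = (0.2182, 0.4364, 0.8729).
e_1·c_2 = 0.2182·(-4) + 0.4364·2 + 0.8729·(-1) = -0.8729.
u_2 = c_2 + 0.8729·e_1 = (-3.8095, 2.3810, -0.2381).

u_2 = (-3.8095, 2.3810, -0.2381)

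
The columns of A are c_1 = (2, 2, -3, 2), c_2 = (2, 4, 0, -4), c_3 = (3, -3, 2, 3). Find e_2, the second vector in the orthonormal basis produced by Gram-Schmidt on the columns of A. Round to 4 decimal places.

e_2 = (0.2727, 0.6097, 0.0963, -0.7380)

c_1 = (2, 2, -3, 2); ‖c_1‖ = 4.5826, so e_1 = (0.4364, 0.4364, -0.6547, 0.4364).
e_1·c_2 = 0.4364·2 + 0.4364·4 + (-0.6547)·0 + 0.4364·(-4) = 0.8729.
u_2 = c_2 − 0.8729·e_1 = (1.6190, 3.6190, 0.5714, -4.3810).
‖u_2‖ = 5.9362, so e_2 = (0.2727, 0.6097, 0.0963, -0.7380).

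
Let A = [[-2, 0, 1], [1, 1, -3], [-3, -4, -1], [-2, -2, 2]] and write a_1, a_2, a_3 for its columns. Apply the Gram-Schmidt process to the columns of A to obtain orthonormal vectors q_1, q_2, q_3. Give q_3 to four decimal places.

q_1 = a_1/‖a_1‖ = (-2, 1, -3, -2)/4.2426 = (-0.4714, 0.2357, -0.7071, -0.4714).
r_{12} = q_1·a_2 = 4.0069.
u_2 = a_2 − 4.0069·q_1 = (1.8889, 0.0556, -1.1667, -0.1111).
‖u_2‖ = 2.2236, so q_2 = (0.8495, 0.0250, -0.5247, -0.0500).
r_{13} = q_1·a_3 = -1.4142; r_{23} = q_2·a_3 = 1.1993.
u_3 = a_3 + 1.4142·q_1 − 1.1993·q_2 = (-0.6854, -2.6966, -1.3708, 1.3933).
‖u_3‖ = 3.4003, so q_3 = (-0.2016, -0.7931, -0.4031, 0.4098).

q_3 = (-0.2016, -0.7931, -0.4031, 0.4098)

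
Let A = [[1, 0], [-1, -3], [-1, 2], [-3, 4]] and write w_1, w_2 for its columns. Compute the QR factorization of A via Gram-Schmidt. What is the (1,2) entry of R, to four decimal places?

r_{12} = -3.1754

w_1 = (1, -1, -1, -3); ‖w_1‖ = 3.4641, so q_1 = (0.2887, -0.2887, -0.2887, -0.8660).
r_{12} = q_1·w_2 = -3.1754.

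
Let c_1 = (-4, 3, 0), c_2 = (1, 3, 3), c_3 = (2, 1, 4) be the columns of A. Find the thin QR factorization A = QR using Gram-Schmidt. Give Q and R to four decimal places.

Q = [[-0.8000, 0.4243, -0.4243], [0.6000, 0.5657, -0.5657], [0.0000, 0.7071, 0.7071]], R = [[5.0000, 1.0000, -1.0000], [0.0000, 4.2426, 4.2426], [0.0000, 0.0000, 1.4142]]

c_1 = (-4, 3, 0); ‖c_1‖ = 5.0000, so q_1 = (-0.8000, 0.6000, 0.0000).
q_1·c_2 = (-0.8000)·1 + 0.6000·3 + 0.0000·3 = 1.0000.
u_2 = c_2 − 1.0000·q_1 = (1.8000, 2.4000, 3.0000).
‖u_2‖ = 4.2426, so q_2 = (0.4243, 0.5657, 0.7071).
q_1·c_3 = (-0.8000)·2 + 0.6000·1 + 0.0000·4 = -1.0000; q_2·c_3 = 0.4243·2 + 0.5657·1 + 0.7071·4 = 4.2426.
u_3 = c_3 + 1.0000·q_1 − 4.2426·q_2 = (-0.6000, -0.8000, 1.0000).
‖u_3‖ = 1.4142, so q_3 = (-0.4243, -0.5657, 0.7071).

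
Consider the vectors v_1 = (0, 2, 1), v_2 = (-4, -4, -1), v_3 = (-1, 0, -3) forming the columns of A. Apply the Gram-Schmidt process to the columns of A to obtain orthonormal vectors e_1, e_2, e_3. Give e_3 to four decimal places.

e_3 = (-0.2182, 0.4364, -0.8729)

v_1 = (0, 2, 1); ‖v_1‖ = 2.2361, so e_1 = (0.0000, 0.8944, 0.4472).
e_1·v_2 = 0.0000·(-4) + 0.8944·(-4) + 0.4472·(-1) = -4.0249.
u_2 = v_2 + 4.0249·e_1 = (-4.0000, -0.4000, 0.8000).
‖u_2‖ = 4.0988, so e_2 = (-0.9759, -0.0976, 0.1952).
e_1·v_3 = 0.0000·(-1) + 0.8944·0 + 0.4472·(-3) = -1.3416; e_2·v_3 = (-0.9759)·(-1) + (-0.0976)·0 + 0.1952·(-3) = 0.3904.
u_3 = v_3 + 1.3416·e_1 − 0.3904·e_2 = (-0.6190, 1.2381, -2.4762).
‖u_3‖ = 2.8368, so e_3 = (-0.2182, 0.4364, -0.8729).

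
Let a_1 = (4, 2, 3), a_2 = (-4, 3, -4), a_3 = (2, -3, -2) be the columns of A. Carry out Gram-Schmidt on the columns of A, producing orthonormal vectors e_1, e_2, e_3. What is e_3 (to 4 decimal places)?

a_1 = (4, 2, 3); ‖a_1‖ = 5.3852, so e_1 = (0.7428, 0.3714, 0.5571).
e_1·a_2 = 0.7428·(-4) + 0.3714·3 + 0.5571·(-4) = -4.0853.
u_2 = a_2 + 4.0853·e_1 = (-0.9655, 4.5172, -1.7241).
‖u_2‖ = 4.9306, so e_2 = (-0.1958, 0.9162, -0.3497).
e_1·a_3 = 0.7428·2 + 0.3714·(-3) + 0.5571·(-2) = -0.7428; e_2·a_3 = (-0.1958)·2 + 0.9162·(-3) + (-0.3497)·(-2) = -2.4408.
u_3 = a_3 + 0.7428·e_1 + 2.4408·e_2 = (2.0738, -0.4879, -2.4397).
‖u_3‖ = 3.2389, so e_3 = (0.6403, -0.1506, -0.7532).

e_3 = (0.6403, -0.1506, -0.7532)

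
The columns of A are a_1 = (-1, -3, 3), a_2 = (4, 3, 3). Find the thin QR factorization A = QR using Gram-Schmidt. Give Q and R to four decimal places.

q_1 = a_1/‖a_1‖ = (-1, -3, 3)/4.3589 = (-0.2294, -0.6882, 0.6882).
r_{12} = q_1·a_2 = -0.9177.
u_2 = a_2 + 0.9177·q_1 = (3.7895, 2.3684, 3.6316).
‖u_2‖ = 5.7583, so q_2 = (0.6581, 0.4113, 0.6307).

Q = [[-0.2294, 0.6581], [-0.6882, 0.4113], [0.6882, 0.6307]], R = [[4.3589, -0.9177], [0.0000, 5.7583]]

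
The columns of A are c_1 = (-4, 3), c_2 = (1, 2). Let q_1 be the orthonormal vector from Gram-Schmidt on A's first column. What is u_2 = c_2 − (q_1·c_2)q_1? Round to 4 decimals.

u_2 = (1.3200, 1.7600)

c_1 = (-4, 3); ‖c_1‖ = 5.0000, so q_1 = (-0.8000, 0.6000).
q_1·c_2 = (-0.8000)·1 + 0.6000·2 = 0.4000.
u_2 = c_2 − 0.4000·q_1 = (1.3200, 1.7600).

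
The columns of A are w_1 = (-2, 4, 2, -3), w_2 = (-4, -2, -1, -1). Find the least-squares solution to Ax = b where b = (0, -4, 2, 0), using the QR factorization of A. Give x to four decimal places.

x = (-0.3724, 0.2897)

w_1 = (-2, 4, 2, -3); ‖w_1‖ = 5.7446, so e_1 = (-0.3482, 0.6963, 0.3482, -0.5222).
e_1·w_2 = (-0.3482)·(-4) + 0.6963·(-2) + 0.3482·(-1) + (-0.5222)·(-1) = 0.1741.
u_2 = w_2 − 0.1741·e_1 = (-3.9394, -2.1212, -1.0606, -0.9091).
‖u_2‖ = 4.6872, so e_2 = (-0.8405, -0.4526, -0.2263, -0.1940).
Qᵀb = (-2.0889, 1.3577).
Back-substitute: x_2 = 1.3577/4.6872 = 0.2897.
x_1 = (-2.0889 − 0.1741·0.2897)/5.7446 = -0.3724.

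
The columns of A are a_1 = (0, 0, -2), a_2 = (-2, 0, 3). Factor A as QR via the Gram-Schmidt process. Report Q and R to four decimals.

e_1 = a_1/‖a_1‖ = (0, 0, -2)/2.0000 = (0.0000, 0.0000, -1.0000).
r_{12} = e_1·a_2 = -3.0000.
u_2 = a_2 + 3.0000·e_1 = (-2.0000, 0.0000, 0.0000).
‖u_2‖ = 2.0000, so e_2 = (-1.0000, 0.0000, 0.0000).

Q = [[0.0000, -1.0000], [0.0000, 0.0000], [-1.0000, 0.0000]], R = [[2.0000, -3.0000], [0.0000, 2.0000]]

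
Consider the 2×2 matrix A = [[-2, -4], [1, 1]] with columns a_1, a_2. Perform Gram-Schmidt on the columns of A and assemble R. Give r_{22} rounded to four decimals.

r_{22} = 0.8944

a_1 = (-2, 1); ‖a_1‖ = 2.2361, so e_1 = (-0.8944, 0.4472).
e_1·a_2 = (-0.8944)·(-4) + 0.4472·1 = 4.0249.
u_2 = a_2 − 4.0249·e_1 = (-0.4000, -0.8000).
r_{22} = ‖u_2‖ = 0.8944.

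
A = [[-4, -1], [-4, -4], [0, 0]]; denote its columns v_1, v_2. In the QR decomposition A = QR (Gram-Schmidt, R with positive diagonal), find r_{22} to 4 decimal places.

v_1 = (-4, -4, 0); ‖v_1‖ = 5.6569, so q_1 = (-0.7071, -0.7071, 0.0000).
q_1·v_2 = (-0.7071)·(-1) + (-0.7071)·(-4) + 0.0000·0 = 3.5355.
u_2 = v_2 − 3.5355·q_1 = (1.5000, -1.5000, 0.0000).
r_{22} = ‖u_2‖ = 2.1213.

r_{22} = 2.1213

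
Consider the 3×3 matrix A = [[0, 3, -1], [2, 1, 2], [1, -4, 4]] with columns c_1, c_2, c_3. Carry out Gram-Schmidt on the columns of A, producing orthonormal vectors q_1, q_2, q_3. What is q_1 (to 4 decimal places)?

q_1 = (0.0000, 0.8944, 0.4472)

c_1 = (0, 2, 1); ‖c_1‖ = 2.2361, so q_1 = (0.0000, 0.8944, 0.4472).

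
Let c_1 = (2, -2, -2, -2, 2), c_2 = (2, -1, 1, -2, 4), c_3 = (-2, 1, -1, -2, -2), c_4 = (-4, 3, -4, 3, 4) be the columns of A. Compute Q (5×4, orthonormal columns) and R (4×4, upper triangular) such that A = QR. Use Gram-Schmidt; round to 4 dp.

Q = [[0.4472, 0.1101, -0.4476, -0.4531], [-0.4472, 0.1651, 0.2919, 0.3414], [-0.4472, 0.7156, -0.0195, -0.5027], [-0.4472, -0.1101, -0.8369, 0.2917], [0.4472, 0.6606, -0.1168, 0.5834]], R = [[4.4721, 3.5777, -0.8944, -0.8944], [0.0000, 3.6332, -1.8716, -0.4954], [0.0000, 0.0000, 3.1140, -0.2335], [0.0000, 0.0000, 0.0000, 8.0561]]

q_1 = c_1/‖c_1‖ = (2, -2, -2, -2, 2)/4.4721 = (0.4472, -0.4472, -0.4472, -0.4472, 0.4472).
r_{12} = q_1·c_2 = 3.5777.
u_2 = c_2 − 3.5777·q_1 = (0.4000, 0.6000, 2.6000, -0.4000, 2.4000).
‖u_2‖ = 3.6332, so q_2 = (0.1101, 0.1651, 0.7156, -0.1101, 0.6606).
r_{13} = q_1·c_3 = -0.8944; r_{23} = q_2·c_3 = -1.8716.
u_3 = c_3 + 0.8944·q_1 + 1.8716·q_2 = (-1.3939, 0.9091, -0.0606, -2.6061, -0.3636).
‖u_3‖ = 3.1140, so q_3 = (-0.4476, 0.2919, -0.0195, -0.8369, -0.1168).
r_{14} = q_1·c_4 = -0.8944; r_{24} = q_2·c_4 = -0.4954; r_{34} = q_3·c_4 = -0.2335.
u_4 = c_4 + 0.8944·q_1 + 0.4954·q_2 + 0.2335·q_3 = (-3.6500, 2.7500, -4.0500, 2.3500, 4.7000).
‖u_4‖ = 8.0561, so q_4 = (-0.4531, 0.3414, -0.5027, 0.2917, 0.5834).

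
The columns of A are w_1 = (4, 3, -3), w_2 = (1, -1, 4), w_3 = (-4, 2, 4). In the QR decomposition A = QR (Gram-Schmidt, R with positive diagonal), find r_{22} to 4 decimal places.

r_{22} = 3.8002

w_1 = (4, 3, -3); ‖w_1‖ = 5.8310, so e_1 = (0.6860, 0.5145, -0.5145).
e_1·w_2 = 0.6860·1 + 0.5145·(-1) + (-0.5145)·4 = -1.8865.
u_2 = w_2 + 1.8865·e_1 = (2.2941, -0.0294, 3.0294).
r_{22} = ‖u_2‖ = 3.8002.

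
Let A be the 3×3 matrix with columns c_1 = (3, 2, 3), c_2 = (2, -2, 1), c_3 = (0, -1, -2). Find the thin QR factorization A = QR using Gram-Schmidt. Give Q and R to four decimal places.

Q = [[0.6396, 0.4701, 0.6082], [0.4264, -0.8753, 0.2281], [0.6396, 0.1135, -0.7603]], R = [[4.6904, 1.0660, -1.7056], [0.0000, 2.8042, 0.6484], [0.0000, 0.0000, 1.2925]]

q_1 = c_1/‖c_1‖ = (3, 2, 3)/4.6904 = (0.6396, 0.4264, 0.6396).
r_{12} = q_1·c_2 = 1.0660.
u_2 = c_2 − 1.0660·q_1 = (1.3182, -2.4545, 0.3182).
‖u_2‖ = 2.8042, so q_2 = (0.4701, -0.8753, 0.1135).
r_{13} = q_1·c_3 = -1.7056; r_{23} = q_2·c_3 = 0.6484.
u_3 = c_3 + 1.7056·q_1 − 0.6484·q_2 = (0.7861, 0.2948, -0.9827).
‖u_3‖ = 1.2925, so q_3 = (0.6082, 0.2281, -0.7603).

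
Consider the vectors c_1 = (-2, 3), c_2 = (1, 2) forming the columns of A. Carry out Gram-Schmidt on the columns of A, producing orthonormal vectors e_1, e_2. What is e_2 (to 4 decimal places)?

e_2 = (0.8321, 0.5547)

e_1 = c_1/‖c_1‖ = (-2, 3)/3.6056 = (-0.5547, 0.8321).
r_{12} = e_1·c_2 = 1.1094.
u_2 = c_2 − 1.1094·e_1 = (1.6154, 1.0769).
‖u_2‖ = 1.9415, so e_2 = (0.8321, 0.5547).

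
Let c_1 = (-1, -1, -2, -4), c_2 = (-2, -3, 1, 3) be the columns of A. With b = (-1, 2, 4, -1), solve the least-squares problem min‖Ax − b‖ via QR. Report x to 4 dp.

x = (-0.3341, -0.2612)

c_1 = (-1, -1, -2, -4); ‖c_1‖ = 4.6904, so q_1 = (-0.2132, -0.2132, -0.4264, -0.8528).
q_1·c_2 = (-0.2132)·(-2) + (-0.2132)·(-3) + (-0.4264)·1 + (-0.8528)·3 = -1.9188.
u_2 = c_2 + 1.9188·q_1 = (-2.4091, -3.4091, 0.1818, 1.3636).
‖u_2‖ = 4.3952, so q_2 = (-0.5481, -0.7756, 0.0414, 0.3103).
Qᵀb = (-1.0660, -1.1479).
Back-substitute: x_2 = -1.1479/4.3952 = -0.2612.
x_1 = (-1.0660 + 1.9188·(-0.2612))/4.6904 = -0.3341.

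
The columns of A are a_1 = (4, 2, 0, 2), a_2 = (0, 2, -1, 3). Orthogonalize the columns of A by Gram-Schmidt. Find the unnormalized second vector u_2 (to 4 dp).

q_1 = a_1/‖a_1‖ = (4, 2, 0, 2)/4.8990 = (0.8165, 0.4082, 0.0000, 0.4082).
r_{12} = q_1·a_2 = 2.0412.
u_2 = a_2 − 2.0412·q_1 = (-1.6667, 1.1667, -1.0000, 2.1667).

u_2 = (-1.6667, 1.1667, -1.0000, 2.1667)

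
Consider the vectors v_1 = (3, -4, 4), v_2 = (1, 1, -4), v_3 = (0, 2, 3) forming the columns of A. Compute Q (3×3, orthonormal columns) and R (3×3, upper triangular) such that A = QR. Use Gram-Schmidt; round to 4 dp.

v_1 = (3, -4, 4); ‖v_1‖ = 6.4031, so q_1 = (0.4685, -0.6247, 0.6247).
q_1·v_2 = 0.4685·1 + (-0.6247)·1 + 0.6247·(-4) = -2.6550.
u_2 = v_2 + 2.6550·q_1 = (2.2439, -0.6585, -2.3415).
‖u_2‖ = 3.3093, so q_2 = (0.6781, -0.1990, -0.7075).
q_1·v_3 = 0.4685·0 + (-0.6247)·2 + 0.6247·3 = 0.6247; q_2·v_3 = 0.6781·0 + (-0.1990)·2 + (-0.7075)·3 = -2.5206.
u_3 = v_3 − 0.6247·q_1 + 2.5206·q_2 = (1.4165, 1.8886, 0.8263).
‖u_3‖ = 2.5012, so q_3 = (0.5663, 0.7551, 0.3304).

Q = [[0.4685, 0.6781, 0.5663], [-0.6247, -0.1990, 0.7551], [0.6247, -0.7075, 0.3304]], R = [[6.4031, -2.6550, 0.6247], [0.0000, 3.3093, -2.5206], [0.0000, 0.0000, 2.5012]]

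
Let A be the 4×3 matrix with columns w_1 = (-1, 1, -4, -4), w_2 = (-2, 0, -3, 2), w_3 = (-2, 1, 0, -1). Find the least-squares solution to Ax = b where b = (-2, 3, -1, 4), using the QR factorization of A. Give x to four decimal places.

x = (-0.5455, 0.9796, 0.8099)

w_1 = (-1, 1, -4, -4); ‖w_1‖ = 5.8310, so e_1 = (-0.1715, 0.1715, -0.6860, -0.6860).
e_1·w_2 = (-0.1715)·(-2) + 0.1715·0 + (-0.6860)·(-3) + (-0.6860)·2 = 1.0290.
u_2 = w_2 − 1.0290·e_1 = (-1.8235, -0.1765, -2.2941, 2.7059).
‖u_2‖ = 3.9926, so e_2 = (-0.4567, -0.0442, -0.5746, 0.6777).
e_1·w_3 = (-0.1715)·(-2) + 0.1715·1 + (-0.6860)·0 + (-0.6860)·(-1) = 1.2005; e_2·w_3 = (-0.4567)·(-2) + (-0.0442)·1 + (-0.5746)·0 + 0.6777·(-1) = 0.1915.
u_3 = w_3 − 1.2005·e_1 − 0.1915·e_2 = (-1.7066, 0.8026, 0.9336, -0.3063).
‖u_3‖ = 2.1265, so e_3 = (-0.8025, 0.3774, 0.4390, -0.1440).
Qᵀb = (-1.2005, 4.0663, 1.7222).
Back-substitute: x_3 = 1.7222/2.1265 = 0.8099.
x_2 = (4.0663 − 0.1915·0.8099)/3.9926 = 0.9796.
x_1 = (-1.2005 − 1.0290·0.9796 − 1.2005·0.8099)/5.8310 = -0.5455.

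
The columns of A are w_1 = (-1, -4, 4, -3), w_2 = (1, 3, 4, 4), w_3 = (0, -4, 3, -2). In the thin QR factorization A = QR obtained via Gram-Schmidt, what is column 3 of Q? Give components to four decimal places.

w_1 = (-1, -4, 4, -3); ‖w_1‖ = 6.4807, so e_1 = (-0.1543, -0.6172, 0.6172, -0.4629).
e_1·w_2 = (-0.1543)·1 + (-0.6172)·3 + 0.6172·4 + (-0.4629)·4 = -1.3887.
u_2 = w_2 + 1.3887·e_1 = (0.7857, 2.1429, 4.8571, 3.3571).
‖u_2‖ = 6.3302, so e_2 = (0.1241, 0.3385, 0.7673, 0.5303).
e_1·w_3 = (-0.1543)·0 + (-0.6172)·(-4) + 0.6172·3 + (-0.4629)·(-2) = 5.2463; e_2·w_3 = 0.1241·0 + 0.3385·(-4) + 0.7673·3 + 0.5303·(-2) = -0.1128.
u_3 = w_3 − 5.2463·e_1 + 0.1128·e_2 = (0.8235, -0.7237, -0.1515, 0.4884).
‖u_3‖ = 1.2097, so e_3 = (0.6808, -0.5982, -0.1252, 0.4037).

e_3 = (0.6808, -0.5982, -0.1252, 0.4037)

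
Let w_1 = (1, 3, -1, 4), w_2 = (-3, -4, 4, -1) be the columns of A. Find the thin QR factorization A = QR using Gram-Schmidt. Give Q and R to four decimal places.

Q = [[0.1925, -0.4538], [0.5774, -0.3051], [-0.1925, 0.6651], [0.7698, 0.5086]], R = [[5.1962, -4.4264], [0.0000, 4.7336]]

q_1 = w_1/‖w_1‖ = (1, 3, -1, 4)/5.1962 = (0.1925, 0.5774, -0.1925, 0.7698).
r_{12} = q_1·w_2 = -4.4264.
u_2 = w_2 + 4.4264·q_1 = (-2.1481, -1.4444, 3.1481, 2.4074).
‖u_2‖ = 4.7336, so q_2 = (-0.4538, -0.3051, 0.6651, 0.5086).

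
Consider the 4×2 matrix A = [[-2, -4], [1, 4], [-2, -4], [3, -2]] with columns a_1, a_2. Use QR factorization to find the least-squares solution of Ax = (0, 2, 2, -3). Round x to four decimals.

a_1 = (-2, 1, -2, 3); ‖a_1‖ = 4.2426, so e_1 = (-0.4714, 0.2357, -0.4714, 0.7071).
e_1·a_2 = (-0.4714)·(-4) + 0.2357·4 + (-0.4714)·(-4) + 0.7071·(-2) = 3.2998.
u_2 = a_2 − 3.2998·e_1 = (-2.4444, 3.2222, -2.4444, -4.3333).
‖u_2‖ = 6.4118, so e_2 = (-0.3812, 0.5025, -0.3812, -0.6758).
Qᵀb = (-2.5927, 2.2701).
Back-substitute: x_2 = 2.2701/6.4118 = 0.3541.
x_1 = (-2.5927 − 3.2998·0.3541)/4.2426 = -0.8865.

x = (-0.8865, 0.3541)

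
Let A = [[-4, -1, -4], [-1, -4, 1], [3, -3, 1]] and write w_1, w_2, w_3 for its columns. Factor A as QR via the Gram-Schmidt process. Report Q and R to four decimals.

q_1 = w_1/‖w_1‖ = (-4, -1, 3)/5.0990 = (-0.7845, -0.1961, 0.5883).
r_{12} = q_1·w_2 = -0.1961.
u_2 = w_2 + 0.1961·q_1 = (-1.1538, -4.0385, -2.8846).
‖u_2‖ = 5.0952, so q_2 = (-0.2265, -0.7926, -0.5661).
r_{13} = q_1·w_3 = 3.5301; r_{23} = q_2·w_3 = -0.4529.
u_3 = w_3 − 3.5301·q_1 + 0.4529·q_2 = (-1.3333, 1.3333, -1.3333).
‖u_3‖ = 2.3094, so q_3 = (-0.5774, 0.5774, -0.5774).

Q = [[-0.7845, -0.2265, -0.5774], [-0.1961, -0.7926, 0.5774], [0.5883, -0.5661, -0.5774]], R = [[5.0990, -0.1961, 3.5301], [0.0000, 5.0952, -0.4529], [0.0000, 0.0000, 2.3094]]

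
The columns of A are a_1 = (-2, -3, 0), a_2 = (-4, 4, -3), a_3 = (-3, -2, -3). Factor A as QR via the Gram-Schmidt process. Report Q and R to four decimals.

Q = [[-0.5547, -0.7319, 0.3958], [-0.8321, 0.4879, -0.2639], [0.0000, -0.4757, -0.8796]], R = [[3.6056, -1.1094, 3.3282], [0.0000, 6.3063, 2.6469], [0.0000, 0.0000, 1.9791]]

a_1 = (-2, -3, 0); ‖a_1‖ = 3.6056, so e_1 = (-0.5547, -0.8321, 0.0000).
e_1·a_2 = (-0.5547)·(-4) + (-0.8321)·4 + 0.0000·(-3) = -1.1094.
u_2 = a_2 + 1.1094·e_1 = (-4.6154, 3.0769, -3.0000).
‖u_2‖ = 6.3063, so e_2 = (-0.7319, 0.4879, -0.4757).
e_1·a_3 = (-0.5547)·(-3) + (-0.8321)·(-2) + 0.0000·(-3) = 3.3282; e_2·a_3 = (-0.7319)·(-3) + 0.4879·(-2) + (-0.4757)·(-3) = 2.6469.
u_3 = a_3 − 3.3282·e_1 − 2.6469·e_2 = (0.7834, -0.5222, -1.7408).
‖u_3‖ = 1.9791, so e_3 = (0.3958, -0.2639, -0.8796).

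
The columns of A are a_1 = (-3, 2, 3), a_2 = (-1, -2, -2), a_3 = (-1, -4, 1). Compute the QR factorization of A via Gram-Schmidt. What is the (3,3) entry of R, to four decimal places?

a_1 = (-3, 2, 3); ‖a_1‖ = 4.6904, so q_1 = (-0.6396, 0.4264, 0.6396).
q_1·a_2 = (-0.6396)·(-1) + 0.4264·(-2) + 0.6396·(-2) = -1.4924.
u_2 = a_2 + 1.4924·q_1 = (-1.9545, -1.3636, -1.0455).
‖u_2‖ = 2.6024, so q_2 = (-0.7510, -0.5240, -0.4017).
q_1·a_3 = (-0.6396)·(-1) + 0.4264·(-4) + 0.6396·1 = -0.4264; q_2·a_3 = (-0.7510)·(-1) + (-0.5240)·(-4) + (-0.4017)·1 = 2.4453.
u_3 = a_3 + 0.4264·q_1 − 2.4453·q_2 = (0.5638, -2.5369, 2.2550).
r_{33} = ‖u_3‖ = 3.4408.

r_{33} = 3.4408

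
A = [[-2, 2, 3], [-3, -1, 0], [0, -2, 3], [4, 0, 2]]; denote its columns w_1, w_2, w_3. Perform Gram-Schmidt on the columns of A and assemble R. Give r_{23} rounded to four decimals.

r_{23} = 0.0230

w_1 = (-2, -3, 0, 4); ‖w_1‖ = 5.3852, so e_1 = (-0.3714, -0.5571, 0.0000, 0.7428).
e_1·w_2 = (-0.3714)·2 + (-0.5571)·(-1) + 0.0000·(-2) + 0.7428·0 = -0.1857.
u_2 = w_2 + 0.1857·e_1 = (1.9310, -1.1034, -2.0000, 0.1379).
‖u_2‖ = 2.9942, so e_2 = (0.6449, -0.3685, -0.6679, 0.0461).
r_{23} = e_2·w_3 = 0.0230.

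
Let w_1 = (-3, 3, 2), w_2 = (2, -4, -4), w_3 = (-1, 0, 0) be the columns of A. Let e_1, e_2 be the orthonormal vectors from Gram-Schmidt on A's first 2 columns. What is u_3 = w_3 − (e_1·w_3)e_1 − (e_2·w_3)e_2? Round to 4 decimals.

e_1 = w_1/‖w_1‖ = (-3, 3, 2)/4.6904 = (-0.6396, 0.6396, 0.4264).
r_{12} = e_1·w_2 = -5.5432.
u_2 = w_2 + 5.5432·e_1 = (-1.5455, -0.4545, -1.6364).
‖u_2‖ = 2.2962, so e_2 = (-0.6730, -0.1980, -0.7126).
r_{13} = e_1·w_3 = 0.6396; r_{23} = e_2·w_3 = 0.6730.
u_3 = w_3 − 0.6396·e_1 − 0.6730·e_2 = (-0.1379, -0.2759, 0.2069).

u_3 = (-0.1379, -0.2759, 0.2069)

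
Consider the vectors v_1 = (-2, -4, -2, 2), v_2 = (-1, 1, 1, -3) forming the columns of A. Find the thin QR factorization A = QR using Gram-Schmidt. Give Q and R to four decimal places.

Q = [[-0.3780, -0.5905], [-0.7559, -0.1476], [-0.3780, 0.0984], [0.3780, -0.7873]], R = [[5.2915, -1.8898], [0.0000, 2.9032]]

q_1 = v_1/‖v_1‖ = (-2, -4, -2, 2)/5.2915 = (-0.3780, -0.7559, -0.3780, 0.3780).
r_{12} = q_1·v_2 = -1.8898.
u_2 = v_2 + 1.8898·q_1 = (-1.7143, -0.4286, 0.2857, -2.2857).
‖u_2‖ = 2.9032, so q_2 = (-0.5905, -0.1476, 0.0984, -0.7873).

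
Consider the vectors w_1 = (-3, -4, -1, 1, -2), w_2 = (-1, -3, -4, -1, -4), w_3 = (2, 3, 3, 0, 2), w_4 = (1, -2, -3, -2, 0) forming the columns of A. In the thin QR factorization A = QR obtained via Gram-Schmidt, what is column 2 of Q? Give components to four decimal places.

q_2 = (0.3293, 0.0771, -0.6867, -0.3994, -0.5045)

w_1 = (-3, -4, -1, 1, -2); ‖w_1‖ = 5.5678, so q_1 = (-0.5388, -0.7184, -0.1796, 0.1796, -0.3592).
q_1·w_2 = (-0.5388)·(-1) + (-0.7184)·(-3) + (-0.1796)·(-4) + 0.1796·(-1) + (-0.3592)·(-4) = 4.6697.
u_2 = w_2 − 4.6697·q_1 = (1.5161, 0.3548, -3.1613, -1.8387, -2.3226).
‖u_2‖ = 4.6036, so q_2 = (0.3293, 0.0771, -0.6867, -0.3994, -0.5045).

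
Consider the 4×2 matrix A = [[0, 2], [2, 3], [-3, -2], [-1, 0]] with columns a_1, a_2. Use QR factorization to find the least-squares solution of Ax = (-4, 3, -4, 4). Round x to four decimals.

x = (1.3830, -0.4468)

q_1 = a_1/‖a_1‖ = (0, 2, -3, -1)/3.7417 = (0.0000, 0.5345, -0.8018, -0.2673).
r_{12} = q_1·a_2 = 3.2071.
u_2 = a_2 − 3.2071·q_1 = (2.0000, 1.2857, 0.5714, 0.8571).
‖u_2‖ = 2.5912, so q_2 = (0.7718, 0.4962, 0.2205, 0.3308).
Qᵀb = (3.7417, -1.1578).
Back-substitute: x_2 = -1.1578/2.5912 = -0.4468.
x_1 = (3.7417 − 3.2071·(-0.4468))/3.7417 = 1.3830.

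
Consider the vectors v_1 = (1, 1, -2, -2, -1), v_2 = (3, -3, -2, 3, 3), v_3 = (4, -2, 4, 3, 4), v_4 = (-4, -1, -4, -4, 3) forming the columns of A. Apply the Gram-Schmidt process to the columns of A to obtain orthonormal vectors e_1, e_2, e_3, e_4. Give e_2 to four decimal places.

e_2 = (0.5624, -0.4144, -0.4736, 0.3404, 0.4144)

e_1 = v_1/‖v_1‖ = (1, 1, -2, -2, -1)/3.3166 = (0.3015, 0.3015, -0.6030, -0.6030, -0.3015).
r_{12} = e_1·v_2 = -1.5076.
u_2 = v_2 + 1.5076·e_1 = (3.4545, -2.5455, -2.9091, 2.0909, 2.5455).
‖u_2‖ = 6.1423, so e_2 = (0.5624, -0.4144, -0.4736, 0.3404, 0.4144).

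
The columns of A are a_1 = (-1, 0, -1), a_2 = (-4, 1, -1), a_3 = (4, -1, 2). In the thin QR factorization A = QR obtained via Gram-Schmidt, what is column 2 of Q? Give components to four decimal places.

q_2 = (-0.6396, 0.4264, 0.6396)

a_1 = (-1, 0, -1); ‖a_1‖ = 1.4142, so q_1 = (-0.7071, 0.0000, -0.7071).
q_1·a_2 = (-0.7071)·(-4) + 0.0000·1 + (-0.7071)·(-1) = 3.5355.
u_2 = a_2 − 3.5355·q_1 = (-1.5000, 1.0000, 1.5000).
‖u_2‖ = 2.3452, so q_2 = (-0.6396, 0.4264, 0.6396).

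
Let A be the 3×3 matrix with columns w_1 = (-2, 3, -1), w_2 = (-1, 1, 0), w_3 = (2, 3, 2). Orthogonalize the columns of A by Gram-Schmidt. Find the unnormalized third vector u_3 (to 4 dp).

u_3 = (2.3333, 2.3333, 2.3333)

w_1 = (-2, 3, -1); ‖w_1‖ = 3.7417, so e_1 = (-0.5345, 0.8018, -0.2673).
e_1·w_2 = (-0.5345)·(-1) + 0.8018·1 + (-0.2673)·0 = 1.3363.
u_2 = w_2 − 1.3363·e_1 = (-0.2857, -0.0714, 0.3571).
‖u_2‖ = 0.4629, so e_2 = (-0.6172, -0.1543, 0.7715).
e_1·w_3 = (-0.5345)·2 + 0.8018·3 + (-0.2673)·2 = 0.8018; e_2·w_3 = (-0.6172)·2 + (-0.1543)·3 + 0.7715·2 = -0.1543.
u_3 = w_3 − 0.8018·e_1 + 0.1543·e_2 = (2.3333, 2.3333, 2.3333).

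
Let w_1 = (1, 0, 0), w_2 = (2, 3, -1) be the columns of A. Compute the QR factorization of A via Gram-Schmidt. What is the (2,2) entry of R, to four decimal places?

r_{22} = 3.1623

w_1 = (1, 0, 0); ‖w_1‖ = 1.0000, so e_1 = (1.0000, 0.0000, 0.0000).
e_1·w_2 = 1.0000·2 + 0.0000·3 + 0.0000·(-1) = 2.0000.
u_2 = w_2 − 2.0000·e_1 = (0.0000, 3.0000, -1.0000).
r_{22} = ‖u_2‖ = 3.1623.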